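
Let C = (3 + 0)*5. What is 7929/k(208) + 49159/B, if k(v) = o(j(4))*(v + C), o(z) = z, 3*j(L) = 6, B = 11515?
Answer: 113227349/5135690 ≈ 22.047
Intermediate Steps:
j(L) = 2 (j(L) = (⅓)*6 = 2)
C = 15 (C = 3*5 = 15)
k(v) = 30 + 2*v (k(v) = 2*(v + 15) = 2*(15 + v) = 30 + 2*v)
7929/k(208) + 49159/B = 7929/(30 + 2*208) + 49159/11515 = 7929/(30 + 416) + 49159*(1/11515) = 7929/446 + 49159/11515 = 113227349/5135690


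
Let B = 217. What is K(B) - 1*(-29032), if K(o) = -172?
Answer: 28860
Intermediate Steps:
K(B) - 1*(-29032) = -172 - 1*(-29032) = -172 + 29032 = 28860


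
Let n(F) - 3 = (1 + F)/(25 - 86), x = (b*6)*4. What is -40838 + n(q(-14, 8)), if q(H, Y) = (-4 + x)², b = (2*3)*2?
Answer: -2571592/61 ≈ -42157.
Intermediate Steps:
b = 12 (b = 6*2 = 12)
x = 288 (x = (12*6)*4 = 72*4 = 288)
q(H, Y) = 80656 (q(H, Y) = (-4 + 288)² = 284² = 80656)
n(F) = 182/61 - F/61 (n(F) = 3 + (1 + F)/(25 - 86) = 3 + (1 + F)/(-61) = 3 + (1 + F)*(-1/61) = 3 + (-1/61 - F/61) = 182/61 - F/61)
-40838 + n(q(-14, 8)) = -40838 + (182/61 - 1/61*80656) = -40838 + (182/61 - 80656/61) = -40838 - 80474/61 = -2571592/61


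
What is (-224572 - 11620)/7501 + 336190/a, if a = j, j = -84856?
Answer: -11282034771/318252428 ≈ -35.450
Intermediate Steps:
a = -84856
(-224572 - 11620)/7501 + 336190/a = (-224572 - 11620)/7501 + 336190/(-84856) = -236192*1/7501 + 336190*(-1/84856) = -236192/7501 - 168095/42428 = -11282034771/318252428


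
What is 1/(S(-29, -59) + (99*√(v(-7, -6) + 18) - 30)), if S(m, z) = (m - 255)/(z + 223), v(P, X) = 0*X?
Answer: 53341/294866057 + 499257*√2/294866057 ≈ 0.0025754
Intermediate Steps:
v(P, X) = 0
S(m, z) = (-255 + m)/(223 + z)
1/(S(-29, -59) + (99*√(v(-7, -6) + 18) - 30)) = 1/((-255 - 29)/(223 - 59) + (99*√(0 + 18) - 30)) = 1/(-284/164 + (99*√18 - 30)) = 1/((1/164)*(-284) + (99*(3*√2) - 30)) = 1/(-71/41 + (297*√2 - 30)) = 1/(-71/41 + (-30 + 297*√2)) = 1/(-1301/41 + 297*√2)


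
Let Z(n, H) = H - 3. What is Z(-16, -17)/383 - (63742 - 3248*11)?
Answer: -10729382/383 ≈ -28014.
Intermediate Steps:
Z(n, H) = -3 + H
Z(-16, -17)/383 - (63742 - 3248*11) = (-3 - 17)/383 - (63742 - 3248*11) = -20*1/383 - 406/(1/(157 + (0 - 88))) = -20/383 - 406/(1/(157 - 88)) = -20/383 - 406/(1/69) = -20/383 - 406/1/69 = -20/383 - 406*69 = -20/383 - 28014 = -10729382/383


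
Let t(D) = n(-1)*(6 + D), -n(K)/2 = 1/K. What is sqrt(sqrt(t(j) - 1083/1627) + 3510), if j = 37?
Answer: sqrt(9291422790 + 1627*sqrt(225891053))/1627 ≈ 59.323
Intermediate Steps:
n(K) = -2/K
t(D) = 12 + 2*D (t(D) = (-2/(-1))*(6 + D) = (-2*(-1))*(6 + D) = 2*(6 + D) = 12 + 2*D)
sqrt(sqrt(t(j) - 1083/1627) + 3510) = sqrt(sqrt((12 + 2*37) - 1083/1627) + 3510) = sqrt(sqrt((12 + 74) - 1083*1/1627) + 3510) = sqrt(sqrt(86 - 1083/1627) + 3510) = sqrt(sqrt(138839/1627) + 3510) = sqrt(sqrt(225891053)/1627 + 3510) = sqrt(3510 + sqrt(225891053)/1627)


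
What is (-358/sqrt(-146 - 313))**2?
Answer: -128164/459 ≈ -279.22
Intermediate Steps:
(-358/sqrt(-146 - 313))**2 = (-358*(-I*sqrt(51)/153))**2 = (-(-358)*I*sqrt(51)/153)**2 = (358*I*sqrt(51)/153)**2 = -128164/459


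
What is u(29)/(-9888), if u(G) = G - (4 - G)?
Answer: -9/1648 ≈ -0.0054612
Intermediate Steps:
u(G) = -4 + 2*G (u(G) = G + (-4 + G) = -4 + 2*G)
u(29)/(-9888) = (-4 + 2*29)/(-9888) = (-4 + 58)*(-1/9888) = 54*(-1/9888) = -9/1648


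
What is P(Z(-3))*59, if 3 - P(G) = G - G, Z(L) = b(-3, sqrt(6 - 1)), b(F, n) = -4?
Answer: 177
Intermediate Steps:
Z(L) = -4
P(G) = 3 (P(G) = 3 - (G - G) = 3 - 1*0 = 3 + 0 = 3)
P(Z(-3))*59 = 3*59 = 177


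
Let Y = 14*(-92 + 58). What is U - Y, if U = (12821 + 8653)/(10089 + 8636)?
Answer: 8934574/18725 ≈ 477.15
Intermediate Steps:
Y = -476 (Y = 14*(-34) = -476)
U = 21474/18725 ≈ 1.1468
U - Y = 21474/18725 - 1*(-476) = 21474/18725 + 476 = 8934574/18725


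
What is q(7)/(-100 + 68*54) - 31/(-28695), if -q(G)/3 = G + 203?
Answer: -8983559/51249270 ≈ -0.17529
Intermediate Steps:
q(G) = -609 - 3*G (q(G) = -3*(G + 203) = -3*(203 + G) = -609 - 3*G)
q(7)/(-100 + 68*54) - 31/(-28695) = (-609 - 3*7)/(-100 + 68*54) - 31/(-28695) = (-609 - 21)/(-100 + 3672) - 31*(-1/28695) = -630/3572 + 31/28695 = -630*1/3572 + 31/28695 = -315/1786 + 31/28695 = -8983559/51249270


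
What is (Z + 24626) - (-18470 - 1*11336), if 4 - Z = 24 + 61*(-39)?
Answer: 56791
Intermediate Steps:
Z = 2359 (Z = 4 - (24 + 61*(-39)) = 4 - (24 - 2379) = 4 - 1*(-2355) = 4 + 2355 = 2359)
(Z + 24626) - (-18470 - 1*11336) = (2359 + 24626) - (-18470 - 1*11336) = 26985 - (-18470 - 11336) = 26985 - 1*(-29806) = 26985 + 29806 = 56791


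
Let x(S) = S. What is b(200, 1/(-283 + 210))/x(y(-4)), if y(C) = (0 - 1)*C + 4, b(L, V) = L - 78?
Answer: 61/4 ≈ 15.250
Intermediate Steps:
b(L, V) = -78 + L
y(C) = 4 - C (y(C) = -C + 4 = 4 - C)
b(200, 1/(-283 + 210))/x(y(-4)) = (-78 + 200)/(4 - 1*(-4)) = 122/(4 + 4) = 122/8 = 122*(⅛) = 61/4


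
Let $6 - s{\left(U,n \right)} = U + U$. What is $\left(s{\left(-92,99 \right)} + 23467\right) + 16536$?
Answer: $40193$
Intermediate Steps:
$s{\left(U,n \right)} = 6 - 2 U$ ($s{\left(U,n \right)} = 6 - \left(U + U\right) = 6 - 2 U$)
$\left(s{\left(-92,99 \right)} + 23467\right) + 16536 = \left(\left(6 - -184\right) + 23467\right) + 16536 = \left(\left(6 + 184\right) + 23467\right) + 16536 = \left(190 + 23467\right) + 16536 = 23657 + 16536 = 40193$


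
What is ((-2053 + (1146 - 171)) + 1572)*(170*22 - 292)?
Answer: 1703312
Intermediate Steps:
((-2053 + (1146 - 171)) + 1572)*(170*22 - 292) = ((-2053 + 975) + 1572)*(3740 - 292) = (-1078 + 1572)*3448 = 494*3448 = 1703312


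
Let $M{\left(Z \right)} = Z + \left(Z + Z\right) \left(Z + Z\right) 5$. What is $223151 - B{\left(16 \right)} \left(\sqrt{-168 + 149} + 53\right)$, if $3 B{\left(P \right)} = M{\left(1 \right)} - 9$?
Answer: $222939 - 4 i \sqrt{19} \approx 2.2294 \cdot 10^{5} - 17.436 i$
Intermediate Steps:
$M{\left(Z \right)} = Z + 20 Z^{2}$ ($M{\left(Z \right)} = Z + 2 Z 2 Z 5 = Z + 4 Z^{2} \cdot 5 = Z + 20 Z^{2}$)
$B{\left(P \right)} = 4$ ($B{\left(P \right)} = \frac{1 \left(1 + 20 \cdot 1\right) - 9}{3} = \frac{1 \left(1 + 20\right) - 9}{3} = \frac{1 \cdot 21 - 9}{3} = \frac{21 - 9}{3} = \frac{1}{3} \cdot 12 = 4$)
$223151 - B{\left(16 \right)} \left(\sqrt{-168 + 149} + 53\right) = 223151 - 4 \left(\sqrt{-168 + 149} + 53\right) = 223151 - 4 \left(\sqrt{-19} + 53\right) = 223151 - 4 \left(i \sqrt{19} + 53\right) = 223151 - 4 \left(53 + i \sqrt{19}\right) = 223151 - \left(212 + 4 i \sqrt{19}\right) = 222939 - 4 i \sqrt{19}$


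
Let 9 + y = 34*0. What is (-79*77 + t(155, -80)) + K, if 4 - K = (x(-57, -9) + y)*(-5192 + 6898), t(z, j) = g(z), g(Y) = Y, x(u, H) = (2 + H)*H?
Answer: -98048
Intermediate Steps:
x(u, H) = H*(2 + H)
t(z, j) = z
y = -9 (y = -9 + 34*0 = -9 + 0 = -9)
K = -92120 (K = 4 - (-9*(2 - 9) - 9)*(-5192 + 6898) = 4 - (-9*(-7) - 9)*1706 = 4 - (63 - 9)*1706 = 4 - 54*1706 = 4 - 1*92124 = 4 - 92124 = -92120)
(-79*77 + t(155, -80)) + K = (-79*77 + 155) - 92120 = (-6083 + 155) - 92120 = -5928 - 92120 = -98048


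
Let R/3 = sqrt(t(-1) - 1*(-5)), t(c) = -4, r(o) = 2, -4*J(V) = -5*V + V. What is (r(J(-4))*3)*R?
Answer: 18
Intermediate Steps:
J(V) = V (J(V) = -(-5*V + V)/4 = -(-1)*V = V)
R = 3 (R = 3*sqrt(-4 - 1*(-5)) = 3*sqrt(-4 + 5) = 3*sqrt(1) = 3*1 = 3)
(r(J(-4))*3)*R = (2*3)*3 = 6*3 = 18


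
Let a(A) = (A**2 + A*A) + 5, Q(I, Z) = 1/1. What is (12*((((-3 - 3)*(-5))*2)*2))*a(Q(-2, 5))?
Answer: 10080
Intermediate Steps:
Q(I, Z) = 1
a(A) = 5 + 2*A**2 (a(A) = (A**2 + A**2) + 5 = 2*A**2 + 5 = 5 + 2*A**2)
(12*((((-3 - 3)*(-5))*2)*2))*a(Q(-2, 5)) = (12*((((-3 - 3)*(-5))*2)*2))*(5 + 2*1**2) = (12*((-6*(-5)*2)*2))*(5 + 2*1) = (12*((30*2)*2))*(5 + 2) = (12*(60*2))*7 = (12*120)*7 = 1440*7 = 10080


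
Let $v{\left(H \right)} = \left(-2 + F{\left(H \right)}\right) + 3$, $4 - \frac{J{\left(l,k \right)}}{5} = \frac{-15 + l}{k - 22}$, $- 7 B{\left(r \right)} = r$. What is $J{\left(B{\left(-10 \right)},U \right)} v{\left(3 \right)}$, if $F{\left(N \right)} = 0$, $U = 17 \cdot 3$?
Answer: $\frac{4535}{203} \approx 22.34$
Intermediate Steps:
$U = 51$
$B{\left(r \right)} = - \frac{r}{7}$
$J{\left(l,k \right)} = 20 - \frac{5 \left(-15 + l\right)}{-22 + k}$ ($J{\left(l,k \right)} = 20 - 5 \frac{-15 + l}{k - 22} = 20 - 5 \frac{-15 + l}{-22 + k} = 20 - \frac{5 \left(-15 + l\right)}{-22 + k}$)
$v{\left(H \right)} = 1$ ($v{\left(H \right)} = \left(-2 + 0\right) + 3 = -2 + 3 = 1$)
$J{\left(B{\left(-10 \right)},U \right)} v{\left(3 \right)} = \frac{5 \left(-73 - \left(- \frac{1}{7}\right) \left(-10\right) + 4 \cdot 51\right)}{-22 + 51} \cdot 1 = \frac{5 \left(-73 - \frac{10}{7} + 204\right)}{29} \cdot 1 = 5 \cdot \frac{1}{29} \left(-73 - \frac{10}{7} + 204\right) 1 = 5 \cdot \frac{1}{29} \cdot \frac{907}{7} \cdot 1 = \frac{4535}{203} \cdot 1 = \frac{4535}{203}$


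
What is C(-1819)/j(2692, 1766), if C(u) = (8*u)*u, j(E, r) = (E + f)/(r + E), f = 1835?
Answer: 39334550768/1509 ≈ 2.6067e+7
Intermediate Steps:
j(E, r) = (1835 + E)/(E + r) (j(E, r) = (E + 1835)/(r + E) = (1835 + E)/(E + r))
C(u) = 8*u²
C(-1819)/j(2692, 1766) = (8*(-1819)²)/(((1835 + 2692)/(2692 + 1766))) = (8*3308761)/((4527/4458)) = 26470088/(((1/4458)*4527)) = 26470088/(1509/1486) = 26470088*(1486/1509) = 39334550768/1509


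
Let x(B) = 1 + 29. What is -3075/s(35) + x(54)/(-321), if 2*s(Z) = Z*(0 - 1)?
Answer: 131540/749 ≈ 175.62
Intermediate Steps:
x(B) = 30
s(Z) = -Z/2 (s(Z) = (Z*(0 - 1))/2 = (Z*(-1))/2 = (-Z)/2 = -Z/2)
-3075/s(35) + x(54)/(-321) = -3075/((-½*35)) + 30/(-321) = -3075/(-35/2) + 30*(-1/321) = -3075*(-2/35) - 10/107 = 1230/7 - 10/107 = 131540/749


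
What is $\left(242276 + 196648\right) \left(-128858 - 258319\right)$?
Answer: $-169941277548$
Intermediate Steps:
$\left(242276 + 196648\right) \left(-128858 - 258319\right) = 438924 \left(-387177\right) = -169941277548$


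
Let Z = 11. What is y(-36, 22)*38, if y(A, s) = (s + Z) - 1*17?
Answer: 608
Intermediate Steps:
y(A, s) = -6 + s (y(A, s) = (s + 11) - 1*17 = (11 + s) - 17 = -6 + s)
y(-36, 22)*38 = (-6 + 22)*38 = 16*38 = 608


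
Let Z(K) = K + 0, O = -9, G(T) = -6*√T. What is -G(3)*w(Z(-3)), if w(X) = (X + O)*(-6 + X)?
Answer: 648*√3 ≈ 1122.4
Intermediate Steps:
Z(K) = K
w(X) = (-9 + X)*(-6 + X) (w(X) = (X - 9)*(-6 + X) = (-9 + X)*(-6 + X))
-G(3)*w(Z(-3)) = -(-6*√3)*(54 + (-3)² - 15*(-3)) = -(-6*√3)*(54 + 9 + 45) = -(-6*√3)*108 = -(-648)*√3 = 648*√3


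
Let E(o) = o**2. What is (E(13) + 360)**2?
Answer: 279841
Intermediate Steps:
(E(13) + 360)**2 = (13**2 + 360)**2 = (169 + 360)**2 = 529**2 = 279841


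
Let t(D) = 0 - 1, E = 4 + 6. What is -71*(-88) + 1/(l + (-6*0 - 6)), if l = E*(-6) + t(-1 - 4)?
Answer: 418615/67 ≈ 6248.0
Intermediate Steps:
E = 10
t(D) = -1
l = -61 (l = 10*(-6) - 1 = -60 - 1 = -61)
-71*(-88) + 1/(l + (-6*0 - 6)) = -71*(-88) + 1/(-61 + (-6*0 - 6)) = 6248 + 1/(-61 + (0 - 6)) = 6248 + 1/(-61 - 6) = 6248 + 1/(-67) = 6248 - 1/67 = 418615/67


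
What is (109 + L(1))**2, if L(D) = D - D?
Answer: 11881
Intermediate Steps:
L(D) = 0
(109 + L(1))**2 = (109 + 0)**2 = 109**2 = 11881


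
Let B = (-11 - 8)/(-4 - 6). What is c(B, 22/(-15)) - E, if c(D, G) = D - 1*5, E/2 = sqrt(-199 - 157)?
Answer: -31/10 - 4*I*sqrt(89) ≈ -3.1 - 37.736*I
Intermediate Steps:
B = 19/10 (B = -19/(-10) = -19*(-1/10) = 19/10 ≈ 1.9000)
E = 4*I*sqrt(89) (E = 2*sqrt(-199 - 157) = 2*sqrt(-356) = 2*(2*I*sqrt(89)) = 4*I*sqrt(89) ≈ 37.736*I)
c(D, G) = -5 + D (c(D, G) = D - 5 = -5 + D)
c(B, 22/(-15)) - E = (-5 + 19/10) - 4*I*sqrt(89) = -31/10 - 4*I*sqrt(89)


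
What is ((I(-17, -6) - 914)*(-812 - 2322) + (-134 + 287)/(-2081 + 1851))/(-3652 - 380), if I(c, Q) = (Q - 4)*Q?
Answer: -615580127/927360 ≈ -663.80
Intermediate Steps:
I(c, Q) = Q*(-4 + Q) (I(c, Q) = (-4 + Q)*Q = Q*(-4 + Q))
((I(-17, -6) - 914)*(-812 - 2322) + (-134 + 287)/(-2081 + 1851))/(-3652 - 380) = ((-6*(-4 - 6) - 914)*(-812 - 2322) + (-134 + 287)/(-2081 + 1851))/(-3652 - 380) = ((-6*(-10) - 914)*(-3134) + 153/(-230))/(-4032) = ((60 - 914)*(-3134) + 153*(-1/230))*(-1/4032) = (-854*(-3134) - 153/230)*(-1/4032) = (2676436 - 153/230)*(-1/4032) = (615580127/230)*(-1/4032) = -615580127/927360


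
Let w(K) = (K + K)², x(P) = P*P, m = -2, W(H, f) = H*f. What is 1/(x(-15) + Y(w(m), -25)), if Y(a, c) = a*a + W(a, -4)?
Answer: 1/417 ≈ 0.0023981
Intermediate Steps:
x(P) = P²
w(K) = 4*K² (w(K) = (2*K)² = 4*K²)
Y(a, c) = a² - 4*a (Y(a, c) = a*a + a*(-4) = a² - 4*a)
1/(x(-15) + Y(w(m), -25)) = 1/((-15)² + (4*(-2)²)*(-4 + 4*(-2)²)) = 1/(225 + (4*4)*(-4 + 4*4)) = 1/(225 + 16*(-4 + 16)) = 1/(225 + 16*12) = 1/(225 + 192) = 1/417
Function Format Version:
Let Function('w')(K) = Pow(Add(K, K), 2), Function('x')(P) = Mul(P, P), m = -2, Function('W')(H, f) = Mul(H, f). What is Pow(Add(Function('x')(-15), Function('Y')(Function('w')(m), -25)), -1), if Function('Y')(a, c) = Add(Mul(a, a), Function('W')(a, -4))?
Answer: Rational(1, 417) ≈ 0.0023981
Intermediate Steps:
Function('x')(P) = Pow(P, 2)
Function('w')(K) = Mul(4, Pow(K, 2)) (Function('w')(K) = Pow(Mul(2, K), 2) = Mul(4, Pow(K, 2)))
Function('Y')(a, c) = Add(Pow(a, 2), Mul(-4, a)) (Function('Y')(a, c) = Add(Mul(a, a), Mul(a, -4)) = Add(Pow(a, 2), Mul(-4, a)))
Pow(Add(Function('x')(-15), Function('Y')(Function('w')(m), -25)), -1) = Pow(Add(Pow(-15, 2), Mul(Mul(4, Pow(-2, 2)), Add(-4, Mul(4, Pow(-2, 2))))), -1) = Pow(Add(225, Mul(Mul(4, 4), Add(-4, Mul(4, 4)))), -1) = Pow(Add(225, Mul(16, Add(-4, 16))), -1) = Pow(Add(225, Mul(16, 12)), -1) = Pow(Add(225, 192), -1) = Pow(417, -1) = Rational(1, 417)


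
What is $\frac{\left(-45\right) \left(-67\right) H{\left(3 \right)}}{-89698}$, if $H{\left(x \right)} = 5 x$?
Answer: $- \frac{45225}{89698} \approx -0.50419$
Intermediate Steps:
$\frac{\left(-45\right) \left(-67\right) H{\left(3 \right)}}{-89698} = \frac{\left(-45\right) \left(-67\right) 5 \cdot 3}{-89698} = 3015 \cdot 15 \left(- \frac{1}{89698}\right) = 45225 \left(- \frac{1}{89698}\right) = - \frac{45225}{89698}$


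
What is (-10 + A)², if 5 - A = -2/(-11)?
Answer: 3249/121 ≈ 26.851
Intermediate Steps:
A = 53/11 (A = 5 - (-2)/(-11) = 5 - (-2)*(-1)/11 = 5 - 1*2/11 = 5 - 2/11 = 53/11 ≈ 4.8182)
(-10 + A)² = (-10 + 53/11)² = (-57/11)² = 3249/121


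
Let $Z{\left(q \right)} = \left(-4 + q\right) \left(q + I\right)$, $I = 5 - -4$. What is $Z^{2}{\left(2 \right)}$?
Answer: $484$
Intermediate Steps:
$I = 9$ ($I = 5 + 4 = 9$)
$Z{\left(q \right)} = \left(-4 + q\right) \left(9 + q\right)$ ($Z{\left(q \right)} = \left(-4 + q\right) \left(q + 9\right) = \left(-4 + q\right) \left(9 + q\right)$)
$Z^{2}{\left(2 \right)} = \left(-36 + 2^{2} + 5 \cdot 2\right)^{2} = \left(-36 + 4 + 10\right)^{2} = \left(-22\right)^{2} = 484$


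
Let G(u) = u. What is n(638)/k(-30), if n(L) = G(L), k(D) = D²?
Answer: 319/450 ≈ 0.70889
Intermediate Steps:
n(L) = L
n(638)/k(-30) = 638/((-30)²) = 638/900 = 638*(1/900) = 319/450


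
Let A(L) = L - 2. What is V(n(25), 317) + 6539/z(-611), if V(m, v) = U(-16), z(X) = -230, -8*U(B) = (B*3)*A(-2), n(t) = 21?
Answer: -12059/230 ≈ -52.430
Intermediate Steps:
A(L) = -2 + L
U(B) = 3*B/2 (U(B) = -B*3*(-2 - 2)/8 = -3*B*(-4)/8 = -(-3)*B/2 = 3*B/2)
V(m, v) = -24 (V(m, v) = (3/2)*(-16) = -24)
V(n(25), 317) + 6539/z(-611) = -24 + 6539/(-230) = -24 + 6539*(-1/230) = -24 - 6539/230 = -12059/230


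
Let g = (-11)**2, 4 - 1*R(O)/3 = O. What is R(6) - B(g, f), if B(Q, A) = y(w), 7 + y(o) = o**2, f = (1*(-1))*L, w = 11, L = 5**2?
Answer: -120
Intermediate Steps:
R(O) = 12 - 3*O
L = 25
g = 121
f = -25 (f = (1*(-1))*25 = -1*25 = -25)
y(o) = -7 + o**2
B(Q, A) = 114 (B(Q, A) = -7 + 11**2 = -7 + 121 = 114)
R(6) - B(g, f) = (12 - 3*6) - 1*114 = (12 - 18) - 114 = -6 - 114 = -120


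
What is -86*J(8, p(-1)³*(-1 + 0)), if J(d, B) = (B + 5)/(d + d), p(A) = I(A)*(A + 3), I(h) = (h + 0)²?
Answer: 129/8 ≈ 16.125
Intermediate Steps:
I(h) = h²
p(A) = A²*(3 + A) (p(A) = A²*(A + 3) = A²*(3 + A))
J(d, B) = (5 + B)/(2*d) (J(d, B) = (5 + B)/((2*d)) = (5 + B)*(1/(2*d)) = (5 + B)/(2*d))
-86*J(8, p(-1)³*(-1 + 0)) = -43*(5 + ((-1)²*(3 - 1))³*(-1 + 0))/8 = -43*(5 + (1*2)³*(-1))/8 = -43*(5 + 2³*(-1))/8 = -43*(5 + 8*(-1))/8 = -43*(5 - 8)/8 = -43*(-3)/8 = -86*(-3/16) = 129/8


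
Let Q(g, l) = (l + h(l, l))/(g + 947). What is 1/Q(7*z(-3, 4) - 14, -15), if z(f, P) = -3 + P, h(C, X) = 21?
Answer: 470/3 ≈ 156.67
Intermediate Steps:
Q(g, l) = (21 + l)/(947 + g) (Q(g, l) = (l + 21)/(g + 947) = (21 + l)/(947 + g))
1/Q(7*z(-3, 4) - 14, -15) = 1/((21 - 15)/(947 + (7*(-3 + 4) - 14))) = 1/(6/(947 + (7*1 - 14))) = 1/(6/(947 + (7 - 14))) = 1/(6/(947 - 7)) = 1/(6/940) = 1/((1/940)*6) = 1/(3/470) = 470/3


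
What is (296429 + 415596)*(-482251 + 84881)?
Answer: -282937374250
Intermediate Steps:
(296429 + 415596)*(-482251 + 84881) = 712025*(-397370) = -282937374250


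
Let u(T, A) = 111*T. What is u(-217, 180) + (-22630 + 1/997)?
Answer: -46576848/997 ≈ -46717.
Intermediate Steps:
u(-217, 180) + (-22630 + 1/997) = 111*(-217) + (-22630 + 1/997) = -24087 + (-22630 + 1/997) = -24087 - 22562109/997 = -46576848/997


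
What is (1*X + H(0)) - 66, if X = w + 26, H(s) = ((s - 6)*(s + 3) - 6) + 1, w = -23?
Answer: -86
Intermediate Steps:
H(s) = -5 + (-6 + s)*(3 + s) (H(s) = ((-6 + s)*(3 + s) - 6) + 1 = (-6 + (-6 + s)*(3 + s)) + 1 = -5 + (-6 + s)*(3 + s))
X = 3 (X = -23 + 26 = 3)
(1*X + H(0)) - 66 = (1*3 + (-23 + 0² - 3*0)) - 66 = (3 + (-23 + 0 + 0)) - 66 = (3 - 23) - 66 = -20 - 66 = -86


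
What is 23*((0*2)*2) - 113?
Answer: -113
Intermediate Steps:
23*((0*2)*2) - 113 = 23*(0*2) - 113 = 23*0 - 113 = 0 - 113 = -113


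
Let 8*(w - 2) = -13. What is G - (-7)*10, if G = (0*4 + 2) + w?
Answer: 579/8 ≈ 72.375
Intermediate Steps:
w = 3/8 (w = 2 + (1/8)*(-13) = 2 - 13/8 = 3/8 ≈ 0.37500)
G = 19/8 (G = (0*4 + 2) + 3/8 = (0 + 2) + 3/8 = 2 + 3/8 = 19/8 ≈ 2.3750)
G - (-7)*10 = 19/8 - (-7)*10 = 19/8 - 1*(-70) = 19/8 + 70 = 579/8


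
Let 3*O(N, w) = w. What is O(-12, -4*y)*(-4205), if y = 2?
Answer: 33640/3 ≈ 11213.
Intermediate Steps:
O(N, w) = w/3
O(-12, -4*y)*(-4205) = ((-4*2)/3)*(-4205) = ((1/3)*(-8))*(-4205) = -8/3*(-4205) = 33640/3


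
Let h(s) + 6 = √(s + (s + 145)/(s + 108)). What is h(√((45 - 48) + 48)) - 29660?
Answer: -29666 + √(570 + 981*√5)/(3*√(36 + √5)) ≈ -29663.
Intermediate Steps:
h(s) = -6 + √(s + (145 + s)/(108 + s)) (h(s) = -6 + √(s + (s + 145)/(s + 108)) = -6 + √(s + (145 + s)/(108 + s)))
h(√((45 - 48) + 48)) - 29660 = (-6 + √((145 + √((45 - 48) + 48) + √((45 - 48) + 48)*(108 + √((45 - 48) + 48)))/(108 + √((45 - 48) + 48)))) - 29660 = (-6 + √((145 + √(-3 + 48) + √(-3 + 48)*(108 + √(-3 + 48)))/(108 + √(-3 + 48)))) - 29660 = (-6 + √((145 + √45 + √45*(108 + √45))/(108 + √45))) - 29660 = (-6 + √((145 + 3*√5 + (3*√5)*(108 + 3*√5))/(108 + 3*√5))) - 29660 = (-6 + √((145 + 3*√5 + 3*√5*(108 + 3*√5))/(108 + 3*√5))) - 29660 = (-6 + √(145 + 3*√5 + 3*√5*(108 + 3*√5))/√(108 + 3*√5)) - 29660 = -29666 + √(145 + 3*√5 + 3*√5*(108 + 3*√5))/√(108 + 3*√5)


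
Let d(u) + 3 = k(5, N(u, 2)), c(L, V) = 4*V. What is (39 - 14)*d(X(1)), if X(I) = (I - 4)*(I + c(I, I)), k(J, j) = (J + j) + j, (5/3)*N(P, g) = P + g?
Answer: -340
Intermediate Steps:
N(P, g) = 3*P/5 + 3*g/5 (N(P, g) = 3*(P + g)/5 = 3*P/5 + 3*g/5)
k(J, j) = J + 2*j
X(I) = 5*I*(-4 + I) (X(I) = (I - 4)*(I + 4*I) = (-4 + I)*(5*I) = 5*I*(-4 + I))
d(u) = 22/5 + 6*u/5 (d(u) = -3 + (5 + 2*(3*u/5 + (⅗)*2)) = -3 + (5 + 2*(3*u/5 + 6/5)) = -3 + (5 + 2*(6/5 + 3*u/5)) = -3 + (5 + (12/5 + 6*u/5)) = -3 + (37/5 + 6*u/5) = 22/5 + 6*u/5)
(39 - 14)*d(X(1)) = (39 - 14)*(22/5 + 6*(5*1*(-4 + 1))/5) = 25*(22/5 + 6*(5*1*(-3))/5) = 25*(22/5 + (6/5)*(-15)) = 25*(22/5 - 18) = 25*(-68/5) = -340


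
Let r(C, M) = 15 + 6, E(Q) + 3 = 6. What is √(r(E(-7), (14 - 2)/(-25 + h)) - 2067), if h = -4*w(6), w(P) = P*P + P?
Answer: I*√2046 ≈ 45.233*I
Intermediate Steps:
E(Q) = 3 (E(Q) = -3 + 6 = 3)
w(P) = P + P² (w(P) = P² + P = P + P²)
h = -168 (h = -24*(1 + 6) = -24*7 = -4*42 = -168)
r(C, M) = 21
√(r(E(-7), (14 - 2)/(-25 + h)) - 2067) = √(21 - 2067) = √(-2046) = I*√2046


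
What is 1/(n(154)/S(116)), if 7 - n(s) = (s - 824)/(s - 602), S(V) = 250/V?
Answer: 14000/35757 ≈ 0.39153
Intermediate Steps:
n(s) = 7 - (-824 + s)/(-602 + s) (n(s) = 7 - (s - 824)/(s - 602) = 7 - (-824 + s)/(-602 + s))
1/(n(154)/S(116)) = 1/((6*(-565 + 154)/(-602 + 154))/((250/116))) = 1/((6*(-411)/(-448))/((250*(1/116)))) = 1/((6*(-1/448)*(-411))/(125/58)) = 1/((1233/224)*(58/125)) = 1/(35757/14000) = 14000/35757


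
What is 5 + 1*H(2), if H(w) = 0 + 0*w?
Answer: 5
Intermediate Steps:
H(w) = 0 (H(w) = 0 + 0 = 0)
5 + 1*H(2) = 5 + 1*0 = 5 + 0 = 5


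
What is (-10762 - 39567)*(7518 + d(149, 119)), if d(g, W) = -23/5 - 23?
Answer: -1884921708/5 ≈ -3.7698e+8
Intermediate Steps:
d(g, W) = -138/5 (d(g, W) = -23*⅕ - 23 = -23/5 - 23 = -138/5)
(-10762 - 39567)*(7518 + d(149, 119)) = (-10762 - 39567)*(7518 - 138/5) = -50329*37452/5 = -1884921708/5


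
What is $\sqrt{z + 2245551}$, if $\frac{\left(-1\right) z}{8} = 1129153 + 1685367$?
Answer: $i \sqrt{20270609} \approx 4502.3 i$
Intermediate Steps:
$z = -22516160$ ($z = - 8 \left(1129153 + 1685367\right) = \left(-8\right) 2814520 = -22516160$)
$\sqrt{z + 2245551} = \sqrt{-22516160 + 2245551} = \sqrt{-20270609} = i \sqrt{20270609}$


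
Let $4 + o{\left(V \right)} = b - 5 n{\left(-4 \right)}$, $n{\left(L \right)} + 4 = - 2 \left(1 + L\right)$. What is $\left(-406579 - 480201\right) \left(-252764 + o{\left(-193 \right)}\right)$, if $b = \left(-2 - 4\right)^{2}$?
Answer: $224126550760$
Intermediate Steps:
$n{\left(L \right)} = -6 - 2 L$ ($n{\left(L \right)} = -4 - 2 \left(1 + L\right) = -4 - \left(2 + 2 L\right) = -6 - 2 L$)
$b = 36$ ($b = \left(-6\right)^{2} = 36$)
$o{\left(V \right)} = 22$ ($o{\left(V \right)} = -4 + \left(36 - 5 \left(-6 - -8\right)\right) = -4 + \left(36 - 5 \left(-6 + 8\right)\right) = -4 + \left(36 - 10\right) = -4 + 26 = 22$)
$\left(-406579 - 480201\right) \left(-252764 + o{\left(-193 \right)}\right) = \left(-406579 - 480201\right) \left(-252764 + 22\right) = \left(-886780\right) \left(-252742\right) = 224126550760$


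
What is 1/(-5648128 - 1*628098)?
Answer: -1/6276226 ≈ -1.5933e-7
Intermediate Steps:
1/(-5648128 - 1*628098) = 1/(-5648128 - 628098) = 1/(-6276226) = -1/6276226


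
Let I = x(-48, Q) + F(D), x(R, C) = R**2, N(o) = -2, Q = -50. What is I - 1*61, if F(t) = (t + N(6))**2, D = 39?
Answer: 3612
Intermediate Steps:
F(t) = (-2 + t)**2 (F(t) = (t - 2)**2 = (-2 + t)**2)
I = 3673 (I = (-48)**2 + (-2 + 39)**2 = 2304 + 37**2 = 2304 + 1369 = 3673)
I - 1*61 = 3673 - 1*61 = 3673 - 61 = 3612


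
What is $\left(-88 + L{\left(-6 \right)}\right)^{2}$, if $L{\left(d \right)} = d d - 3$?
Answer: $3025$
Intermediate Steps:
$L{\left(d \right)} = -3 + d^{2}$ ($L{\left(d \right)} = d^{2} - 3 = -3 + d^{2}$)
$\left(-88 + L{\left(-6 \right)}\right)^{2} = \left(-88 - \left(3 - \left(-6\right)^{2}\right)\right)^{2} = \left(-88 + \left(-3 + 36\right)\right)^{2} = \left(-88 + 33\right)^{2} = \left(-55\right)^{2} = 3025$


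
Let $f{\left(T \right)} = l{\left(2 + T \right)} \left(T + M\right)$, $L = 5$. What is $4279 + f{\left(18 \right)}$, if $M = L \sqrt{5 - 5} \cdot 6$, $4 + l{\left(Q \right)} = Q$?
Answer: $4567$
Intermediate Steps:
$l{\left(Q \right)} = -4 + Q$
$M = 0$ ($M = 5 \sqrt{5 - 5} \cdot 6 = 5 \sqrt{0} \cdot 6 = 5 \cdot 0 \cdot 6 = 0 \cdot 6 = 0$)
$f{\left(T \right)} = T \left(-2 + T\right)$ ($f{\left(T \right)} = \left(-4 + \left(2 + T\right)\right) \left(T + 0\right) = \left(-2 + T\right) T = T \left(-2 + T\right)$)
$4279 + f{\left(18 \right)} = 4279 + 18 \left(-2 + 18\right) = 4279 + 18 \cdot 16 = 4279 + 288 = 4567$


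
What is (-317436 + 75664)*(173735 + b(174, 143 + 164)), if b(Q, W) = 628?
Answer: -42156091236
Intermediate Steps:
(-317436 + 75664)*(173735 + b(174, 143 + 164)) = (-317436 + 75664)*(173735 + 628) = -241772*174363 = -42156091236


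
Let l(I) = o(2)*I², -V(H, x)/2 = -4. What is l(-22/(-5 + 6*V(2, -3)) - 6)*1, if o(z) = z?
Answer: 156800/1849 ≈ 84.803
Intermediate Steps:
V(H, x) = 8 (V(H, x) = -2*(-4) = 8)
l(I) = 2*I²
l(-22/(-5 + 6*V(2, -3)) - 6)*1 = (2*(-22/(-5 + 6*8) - 6)²)*1 = (2*(-22/(-5 + 48) - 6)²)*1 = (2*(-22/43 - 6)²)*1 = (2*(-280/43)²)*1 = (2*(78400/1849))*1 = (156800/1849)*1 = 156800/1849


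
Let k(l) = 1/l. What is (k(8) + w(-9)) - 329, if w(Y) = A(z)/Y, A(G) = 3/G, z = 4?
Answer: -7895/24 ≈ -328.96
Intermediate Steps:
w(Y) = 3/(4*Y) (w(Y) = (3/4)/Y = (3*(¼))/Y = 3/(4*Y))
(k(8) + w(-9)) - 329 = (1/8 + (¾)/(-9)) - 329 = (⅛ + (¾)*(-⅑)) - 329 = (⅛ - 1/12) - 329 = 1/24 - 329 = -7895/24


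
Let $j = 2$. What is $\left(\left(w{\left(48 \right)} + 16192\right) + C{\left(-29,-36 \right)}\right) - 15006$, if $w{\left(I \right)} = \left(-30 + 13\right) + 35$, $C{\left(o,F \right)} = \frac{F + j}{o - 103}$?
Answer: $\frac{79481}{66} \approx 1204.3$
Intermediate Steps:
$C{\left(o,F \right)} = \frac{2 + F}{-103 + o}$ ($C{\left(o,F \right)} = \frac{F + 2}{o - 103} = \frac{2 + F}{-103 + o}$)
$w{\left(I \right)} = 18$ ($w{\left(I \right)} = -17 + 35 = 18$)
$\left(\left(w{\left(48 \right)} + 16192\right) + C{\left(-29,-36 \right)}\right) - 15006 = \left(\left(18 + 16192\right) + \frac{2 - 36}{-103 - 29}\right) - 15006 = \left(16210 + \frac{1}{-132} \left(-34\right)\right) - 15006 = \left(16210 - - \frac{17}{66}\right) - 15006 = \left(16210 + \frac{17}{66}\right) - 15006 = \frac{1069877}{66} - 15006 = \frac{79481}{66}$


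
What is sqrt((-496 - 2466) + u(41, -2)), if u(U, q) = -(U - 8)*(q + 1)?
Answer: I*sqrt(2929) ≈ 54.12*I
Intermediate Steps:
u(U, q) = -(1 + q)*(-8 + U) (u(U, q) = -(-8 + U)*(1 + q) = -(1 + q)*(-8 + U))
sqrt((-496 - 2466) + u(41, -2)) = sqrt((-496 - 2466) + (8 - 1*41 + 8*(-2) - 1*41*(-2))) = sqrt(-2962 + (8 - 41 - 16 + 82)) = sqrt(-2962 + 33) = sqrt(-2929) = I*sqrt(2929)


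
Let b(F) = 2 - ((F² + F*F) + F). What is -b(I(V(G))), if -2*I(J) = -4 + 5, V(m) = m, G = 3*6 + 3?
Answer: -2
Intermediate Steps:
G = 21 (G = 18 + 3 = 21)
I(J) = -½ (I(J) = -(-4 + 5)/2 = -½*1 = -½)
b(F) = 2 - F - 2*F² (b(F) = 2 - ((F² + F²) + F) = 2 - (2*F² + F) = 2 - (F + 2*F²) = 2 + (-F - 2*F²) = 2 - F - 2*F²)
-b(I(V(G))) = -(2 - 1*(-½) - 2*(-½)²) = -(2 + ½ - 2*¼) = -(2 + ½ - ½) = -1*2 = -2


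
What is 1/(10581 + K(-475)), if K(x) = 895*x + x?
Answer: -1/415019 ≈ -2.4095e-6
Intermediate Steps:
K(x) = 896*x
1/(10581 + K(-475)) = 1/(10581 + 896*(-475)) = 1/(10581 - 425600) = 1/(-415019) = -1/415019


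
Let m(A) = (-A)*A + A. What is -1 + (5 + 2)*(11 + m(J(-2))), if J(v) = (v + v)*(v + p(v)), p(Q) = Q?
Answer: -1604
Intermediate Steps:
J(v) = 4*v² (J(v) = (v + v)*(v + v) = (2*v)*(2*v) = 4*v²)
m(A) = A - A² (m(A) = -A² + A = A - A²)
-1 + (5 + 2)*(11 + m(J(-2))) = -1 + (5 + 2)*(11 + (4*(-2)²)*(1 - 4*(-2)²)) = -1 + 7*(11 + (4*4)*(1 - 4*4)) = -1 + 7*(11 + 16*(1 - 1*16)) = -1 + 7*(11 + 16*(1 - 16)) = -1 + 7*(11 + 16*(-15)) = -1 + 7*(11 - 240) = -1 + 7*(-229) = -1 - 1603 = -1604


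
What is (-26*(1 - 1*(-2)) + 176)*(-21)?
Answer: -2058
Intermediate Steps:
(-26*(1 - 1*(-2)) + 176)*(-21) = (-26*(1 + 2) + 176)*(-21) = (-26*3 + 176)*(-21) = (-78 + 176)*(-21) = 98*(-21) = -2058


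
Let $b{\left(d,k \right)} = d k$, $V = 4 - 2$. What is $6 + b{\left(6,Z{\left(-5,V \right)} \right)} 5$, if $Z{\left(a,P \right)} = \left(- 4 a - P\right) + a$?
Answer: $396$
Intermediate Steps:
$V = 2$ ($V = 4 - 2 = 2$)
$Z{\left(a,P \right)} = - P - 3 a$ ($Z{\left(a,P \right)} = \left(- P - 4 a\right) + a = - P - 3 a$)
$6 + b{\left(6,Z{\left(-5,V \right)} \right)} 5 = 6 + 6 \left(\left(-1\right) 2 - -15\right) 5 = 6 + 6 \left(-2 + 15\right) 5 = 6 + 6 \cdot 13 \cdot 5 = 6 + 78 \cdot 5 = 6 + 390 = 396$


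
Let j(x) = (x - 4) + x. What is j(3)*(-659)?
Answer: -1318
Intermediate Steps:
j(x) = -4 + 2*x (j(x) = (-4 + x) + x = -4 + 2*x)
j(3)*(-659) = (-4 + 2*3)*(-659) = (-4 + 6)*(-659) = 2*(-659) = -1318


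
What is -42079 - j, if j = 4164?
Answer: -46243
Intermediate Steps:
-42079 - j = -42079 - 1*4164 = -42079 - 4164 = -46243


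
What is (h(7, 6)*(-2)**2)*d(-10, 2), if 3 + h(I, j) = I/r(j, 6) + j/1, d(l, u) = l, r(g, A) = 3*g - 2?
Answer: -275/2 ≈ -137.50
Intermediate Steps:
r(g, A) = -2 + 3*g
h(I, j) = -3 + j + I/(-2 + 3*j) (h(I, j) = -3 + (I/(-2 + 3*j) + j/1) = -3 + (I/(-2 + 3*j) + j*1) = -3 + (I/(-2 + 3*j) + j) = -3 + (j + I/(-2 + 3*j)) = -3 + j + I/(-2 + 3*j))
(h(7, 6)*(-2)**2)*d(-10, 2) = (((7 + (-3 + 6)*(-2 + 3*6))/(-2 + 3*6))*(-2)**2)*(-10) = (((7 + 3*(-2 + 18))/(-2 + 18))*4)*(-10) = (((7 + 3*16)/16)*4)*(-10) = (((7 + 48)/16)*4)*(-10) = (((1/16)*55)*4)*(-10) = ((55/16)*4)*(-10) = (55/4)*(-10) = -275/2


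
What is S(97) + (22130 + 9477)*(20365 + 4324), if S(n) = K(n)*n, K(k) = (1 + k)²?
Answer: 781276811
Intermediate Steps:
S(n) = n*(1 + n)² (S(n) = (1 + n)²*n = n*(1 + n)²)
S(97) + (22130 + 9477)*(20365 + 4324) = 97*(1 + 97)² + (22130 + 9477)*(20365 + 4324) = 97*98² + 31607*24689 = 97*9604 + 780345223 = 931588 + 780345223 = 781276811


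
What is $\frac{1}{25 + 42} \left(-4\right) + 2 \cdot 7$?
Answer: $\frac{934}{67} \approx 13.94$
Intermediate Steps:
$\frac{1}{25 + 42} \left(-4\right) + 2 \cdot 7 = \frac{1}{67} \left(-4\right) + 14 = - \frac{4}{67} + 14 = \frac{934}{67}$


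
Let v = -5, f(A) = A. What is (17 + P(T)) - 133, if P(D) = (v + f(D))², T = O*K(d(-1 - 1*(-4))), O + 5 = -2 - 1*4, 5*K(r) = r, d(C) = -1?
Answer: -2704/25 ≈ -108.16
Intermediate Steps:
K(r) = r/5
O = -11 (O = -5 + (-2 - 1*4) = -5 + (-2 - 4) = -5 - 6 = -11)
T = 11/5 (T = -11*(-1)/5 = -11*(-⅕) = 11/5 ≈ 2.2000)
P(D) = (-5 + D)²
(17 + P(T)) - 133 = (17 + (-5 + 11/5)²) - 133 = (17 + (-14/5)²) - 133 = (17 + 196/25) - 133 = 621/25 - 133 = -2704/25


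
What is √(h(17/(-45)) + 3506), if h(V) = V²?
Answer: √7099939/45 ≈ 59.213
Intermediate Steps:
√(h(17/(-45)) + 3506) = √((17/(-45))² + 3506) = √((17*(-1/45))² + 3506) = √((-17/45)² + 3506) = √(289/2025 + 3506) = √(7099939/2025) = √7099939/45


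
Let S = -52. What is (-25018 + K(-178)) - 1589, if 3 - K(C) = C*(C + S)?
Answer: -67544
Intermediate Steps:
K(C) = 3 - C*(-52 + C) (K(C) = 3 - C*(C - 52) = 3 - C*(-52 + C))
(-25018 + K(-178)) - 1589 = (-25018 + (3 - 1*(-178)**2 + 52*(-178))) - 1589 = (-25018 + (3 - 1*31684 - 9256)) - 1589 = (-25018 + (3 - 31684 - 9256)) - 1589 = (-25018 - 40937) - 1589 = -65955 - 1589 = -67544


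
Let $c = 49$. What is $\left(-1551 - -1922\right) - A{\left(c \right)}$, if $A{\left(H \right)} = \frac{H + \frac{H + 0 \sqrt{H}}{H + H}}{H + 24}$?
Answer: $\frac{54067}{146} \approx 370.32$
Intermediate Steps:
$A{\left(H \right)} = \frac{\frac{1}{2} + H}{24 + H}$ ($A{\left(H \right)} = \frac{H + \frac{H + 0}{2 H}}{24 + H} = \frac{H + H \frac{1}{2 H}}{24 + H} = \frac{H + \frac{1}{2}}{24 + H} = \frac{\frac{1}{2} + H}{24 + H}$)
$\left(-1551 - -1922\right) - A{\left(c \right)} = \left(-1551 - -1922\right) - \frac{\frac{1}{2} + 49}{24 + 49} = \left(-1551 + 1922\right) - \frac{1}{73} \cdot \frac{99}{2} = 371 - \frac{1}{73} \cdot \frac{99}{2} = 371 - \frac{99}{146} = \frac{54067}{146}$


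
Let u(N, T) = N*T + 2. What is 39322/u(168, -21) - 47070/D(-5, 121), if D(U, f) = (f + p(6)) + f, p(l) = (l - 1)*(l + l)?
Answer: -44461016/266213 ≈ -167.01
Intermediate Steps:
p(l) = 2*l*(-1 + l) (p(l) = (-1 + l)*(2*l) = 2*l*(-1 + l))
u(N, T) = 2 + N*T
D(U, f) = 60 + 2*f (D(U, f) = (f + 2*6*(-1 + 6)) + f = (f + 2*6*5) + f = (f + 60) + f = (60 + f) + f = 60 + 2*f)
39322/u(168, -21) - 47070/D(-5, 121) = 39322/(2 + 168*(-21)) - 47070/(60 + 2*121) = 39322/(2 - 3528) - 47070/(60 + 242) = 39322/(-3526) - 47070/302 = 39322*(-1/3526) - 47070*1/302 = -19661/1763 - 23535/151 = -44461016/266213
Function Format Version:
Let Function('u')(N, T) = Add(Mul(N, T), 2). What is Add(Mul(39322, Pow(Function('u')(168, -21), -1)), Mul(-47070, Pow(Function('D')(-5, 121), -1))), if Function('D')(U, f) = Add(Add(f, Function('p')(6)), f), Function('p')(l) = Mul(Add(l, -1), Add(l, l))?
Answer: Rational(-44461016, 266213) ≈ -167.01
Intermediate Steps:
Function('p')(l) = Mul(2, l, Add(-1, l)) (Function('p')(l) = Mul(Add(-1, l), Mul(2, l)) = Mul(2, l, Add(-1, l)))
Function('u')(N, T) = Add(2, Mul(N, T))
Function('D')(U, f) = Add(60, Mul(2, f)) (Function('D')(U, f) = Add(Add(f, Mul(2, 6, Add(-1, 6))), f) = Add(Add(f, Mul(2, 6, 5)), f) = Add(Add(f, 60), f) = Add(Add(60, f), f) = Add(60, Mul(2, f)))
Add(Mul(39322, Pow(Function('u')(168, -21), -1)), Mul(-47070, Pow(Function('D')(-5, 121), -1))) = Add(Mul(39322, Pow(Add(2, Mul(168, -21)), -1)), Mul(-47070, Pow(Add(60, Mul(2, 121)), -1))) = Add(Mul(39322, Pow(Add(2, -3528), -1)), Mul(-47070, Pow(Add(60, 242), -1))) = Add(Mul(39322, Pow(-3526, -1)), Mul(-47070, Pow(302, -1))) = Add(Mul(39322, Rational(-1, 3526)), Mul(-47070, Rational(1, 302))) = Add(Rational(-19661, 1763), Rational(-23535, 151)) = Rational(-44461016, 266213)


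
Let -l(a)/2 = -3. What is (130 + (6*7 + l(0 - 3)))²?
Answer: 31684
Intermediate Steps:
l(a) = 6 (l(a) = -2*(-3) = 6)
(130 + (6*7 + l(0 - 3)))² = (130 + (6*7 + 6))² = (130 + (42 + 6))² = (130 + 48)² = 178² = 31684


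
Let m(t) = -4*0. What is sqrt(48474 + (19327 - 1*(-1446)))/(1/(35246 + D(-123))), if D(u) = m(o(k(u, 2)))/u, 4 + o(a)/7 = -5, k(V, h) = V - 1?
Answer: 35246*sqrt(69247) ≈ 9.2749e+6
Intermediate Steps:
k(V, h) = -1 + V
o(a) = -63 (o(a) = -28 + 7*(-5) = -28 - 35 = -63)
m(t) = 0
D(u) = 0 (D(u) = 0/u = 0)
sqrt(48474 + (19327 - 1*(-1446)))/(1/(35246 + D(-123))) = sqrt(48474 + (19327 - 1*(-1446)))/(1/(35246 + 0)) = sqrt(48474 + (19327 + 1446))/(1/35246) = sqrt(48474 + 20773)/(1/35246) = sqrt(69247)*35246 = 35246*sqrt(69247)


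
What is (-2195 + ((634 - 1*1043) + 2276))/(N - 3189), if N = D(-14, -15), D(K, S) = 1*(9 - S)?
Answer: 328/3165 ≈ 0.10363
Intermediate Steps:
D(K, S) = 9 - S
N = 24 (N = 9 - 1*(-15) = 9 + 15 = 24)
(-2195 + ((634 - 1*1043) + 2276))/(N - 3189) = (-2195 + ((634 - 1*1043) + 2276))/(24 - 3189) = (-2195 + ((634 - 1043) + 2276))/(-3165) = (-2195 + (-409 + 2276))*(-1/3165) = (-2195 + 1867)*(-1/3165) = -328*(-1/3165) = 328/3165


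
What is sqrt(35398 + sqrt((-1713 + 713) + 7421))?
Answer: sqrt(35398 + sqrt(6421)) ≈ 188.36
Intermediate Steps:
sqrt(35398 + sqrt((-1713 + 713) + 7421)) = sqrt(35398 + sqrt(-1000 + 7421)) = sqrt(35398 + sqrt(6421))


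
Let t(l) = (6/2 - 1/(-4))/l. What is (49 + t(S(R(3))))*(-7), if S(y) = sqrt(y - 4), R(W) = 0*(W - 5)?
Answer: -343 + 91*I/8 ≈ -343.0 + 11.375*I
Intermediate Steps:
R(W) = 0 (R(W) = 0*(-5 + W) = 0)
S(y) = sqrt(-4 + y)
t(l) = 13/(4*l) (t(l) = (6*(1/2) - 1*(-1/4))/l = (3 + 1/4)/l = 13/(4*l))
(49 + t(S(R(3))))*(-7) = (49 + 13/(4*(sqrt(-4 + 0))))*(-7) = (49 + 13/(4*(sqrt(-4))))*(-7) = (49 + 13/(4*((2*I))))*(-7) = (49 + 13*(-I/2)/4)*(-7) = (49 - 13*I/8)*(-7) = -343 + 91*I/8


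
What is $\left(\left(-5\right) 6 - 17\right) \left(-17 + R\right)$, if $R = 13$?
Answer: $188$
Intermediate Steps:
$\left(\left(-5\right) 6 - 17\right) \left(-17 + R\right) = \left(\left(-5\right) 6 - 17\right) \left(-17 + 13\right) = \left(-30 - 17\right) \left(-4\right) = \left(-47\right) \left(-4\right) = 188$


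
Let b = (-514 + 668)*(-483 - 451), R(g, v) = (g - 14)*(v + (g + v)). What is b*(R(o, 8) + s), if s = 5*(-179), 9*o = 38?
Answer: 12731068196/81 ≈ 1.5717e+8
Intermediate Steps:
o = 38/9 (o = (1/9)*38 = 38/9 ≈ 4.2222)
R(g, v) = (-14 + g)*(g + 2*v)
b = -143836 (b = 154*(-934) = -143836)
s = -895
b*(R(o, 8) + s) = -143836*(((38/9)**2 - 28*8 - 14*38/9 + 2*(38/9)*8) - 895) = -143836*((1444/81 - 224 - 532/9 + 608/9) - 895) = -143836*(-16016/81 - 895) = -143836*(-88511/81) = 12731068196/81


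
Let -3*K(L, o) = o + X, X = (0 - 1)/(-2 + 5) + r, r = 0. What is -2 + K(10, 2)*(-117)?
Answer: 63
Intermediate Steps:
X = -⅓ (X = (0 - 1)/(-2 + 5) + 0 = -1/3 + 0 = -1*⅓ + 0 = -⅓ + 0 = -⅓ ≈ -0.33333)
K(L, o) = ⅑ - o/3 (K(L, o) = -(o - ⅓)/3 = -(-⅓ + o)/3 = ⅑ - o/3)
-2 + K(10, 2)*(-117) = -2 + (⅑ - ⅓*2)*(-117) = -2 + (⅑ - ⅔)*(-117) = -2 - 5/9*(-117) = -2 + 65 = 63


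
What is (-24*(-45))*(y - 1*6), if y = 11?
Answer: 5400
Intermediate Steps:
(-24*(-45))*(y - 1*6) = (-24*(-45))*(11 - 1*6) = 1080*(11 - 6) = 1080*5 = 5400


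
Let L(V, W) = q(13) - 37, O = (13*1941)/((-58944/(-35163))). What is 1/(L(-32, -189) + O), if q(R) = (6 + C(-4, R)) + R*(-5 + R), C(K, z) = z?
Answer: 19648/297445721 ≈ 6.6056e-5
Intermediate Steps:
q(R) = 6 + R + R*(-5 + R) (q(R) = (6 + R) + R*(-5 + R) = 6 + R + R*(-5 + R))
O = 295755993/19648 (O = 25233/((-58944*(-1/35163))) = 25233/(19648/11721) = 25233*(11721/19648) = 295755993/19648 ≈ 15053.)
L(V, W) = 86 (L(V, W) = (6 + 13² - 4*13) - 37 = (6 + 169 - 52) - 37 = 123 - 37 = 86)
1/(L(-32, -189) + O) = 1/(86 + 295755993/19648) = 1/(297445721/19648) = 19648/297445721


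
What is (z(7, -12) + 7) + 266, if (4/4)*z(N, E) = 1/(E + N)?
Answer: 1364/5 ≈ 272.80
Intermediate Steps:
z(N, E) = 1/(E + N)
(z(7, -12) + 7) + 266 = (1/(-12 + 7) + 7) + 266 = (1/(-5) + 7) + 266 = (-1/5 + 7) + 266 = 34/5 + 266 = 1364/5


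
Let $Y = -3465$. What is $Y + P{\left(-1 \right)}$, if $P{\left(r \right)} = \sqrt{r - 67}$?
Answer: $-3465 + 2 i \sqrt{17} \approx -3465.0 + 8.2462 i$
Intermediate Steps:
$P{\left(r \right)} = \sqrt{-67 + r}$
$Y + P{\left(-1 \right)} = -3465 + \sqrt{-67 - 1} = -3465 + \sqrt{-68} = -3465 + 2 i \sqrt{17}$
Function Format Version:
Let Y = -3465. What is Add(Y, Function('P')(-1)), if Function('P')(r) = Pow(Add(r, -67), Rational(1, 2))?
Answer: Add(-3465, Mul(2, I, Pow(17, Rational(1, 2)))) ≈ Add(-3465.0, Mul(8.2462, I))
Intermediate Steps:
Function('P')(r) = Pow(Add(-67, r), Rational(1, 2))
Add(Y, Function('P')(-1)) = Add(-3465, Pow(Add(-67, -1), Rational(1, 2))) = Add(-3465, Pow(-68, Rational(1, 2))) = Add(-3465, Mul(2, I, Pow(17, Rational(1, 2))))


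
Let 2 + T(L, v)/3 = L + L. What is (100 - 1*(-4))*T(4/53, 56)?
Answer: -30576/53 ≈ -576.91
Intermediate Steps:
T(L, v) = -6 + 6*L (T(L, v) = -6 + 3*(L + L) = -6 + 3*(2*L) = -6 + 6*L)
(100 - 1*(-4))*T(4/53, 56) = (100 - 1*(-4))*(-6 + 6*(4/53)) = (100 + 4)*(-6 + 6*(4*(1/53))) = 104*(-6 + 6*(4/53)) = 104*(-6 + 24/53) = 104*(-294/53) = -30576/53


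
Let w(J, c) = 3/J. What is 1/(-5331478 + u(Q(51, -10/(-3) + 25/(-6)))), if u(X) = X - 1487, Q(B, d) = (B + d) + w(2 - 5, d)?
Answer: -6/31997495 ≈ -1.8751e-7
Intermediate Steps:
Q(B, d) = -1 + B + d (Q(B, d) = (B + d) + 3/(2 - 5) = (B + d) + 3/(-3) = (B + d) + 3*(-⅓) = (B + d) - 1 = -1 + B + d)
u(X) = -1487 + X
1/(-5331478 + u(Q(51, -10/(-3) + 25/(-6)))) = 1/(-5331478 + (-1487 + (-1 + 51 + (-10/(-3) + 25/(-6))))) = 1/(-5331478 + (-1487 + (-1 + 51 + (-10*(-⅓) + 25*(-⅙))))) = 1/(-5331478 + (-1487 + (-1 + 51 + (10/3 - 25/6)))) = 1/(-5331478 + (-1487 + (-1 + 51 - ⅚))) = 1/(-5331478 + (-1487 + 295/6)) = 1/(-5331478 - 8627/6) = 1/(-31997495/6) = -6/31997495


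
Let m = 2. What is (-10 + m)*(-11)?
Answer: 88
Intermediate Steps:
(-10 + m)*(-11) = (-10 + 2)*(-11) = -8*(-11) = 88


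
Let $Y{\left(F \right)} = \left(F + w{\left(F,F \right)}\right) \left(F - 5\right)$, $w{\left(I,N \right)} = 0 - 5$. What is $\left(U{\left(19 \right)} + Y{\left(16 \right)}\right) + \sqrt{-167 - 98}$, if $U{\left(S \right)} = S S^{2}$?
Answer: $6980 + i \sqrt{265} \approx 6980.0 + 16.279 i$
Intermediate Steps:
$w{\left(I,N \right)} = -5$
$U{\left(S \right)} = S^{3}$
$Y{\left(F \right)} = \left(-5 + F\right)^{2}$ ($Y{\left(F \right)} = \left(F - 5\right) \left(F - 5\right) = \left(-5 + F\right) \left(-5 + F\right) = \left(-5 + F\right)^{2}$)
$\left(U{\left(19 \right)} + Y{\left(16 \right)}\right) + \sqrt{-167 - 98} = \left(19^{3} + \left(25 + 16^{2} - 160\right)\right) + \sqrt{-167 - 98} = \left(6859 + \left(25 + 256 - 160\right)\right) + \sqrt{-265} = \left(6859 + 121\right) + i \sqrt{265} = 6980 + i \sqrt{265}$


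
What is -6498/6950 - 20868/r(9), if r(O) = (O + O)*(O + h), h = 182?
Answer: -13947727/1991175 ≈ -7.0048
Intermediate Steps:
r(O) = 2*O*(182 + O) (r(O) = (O + O)*(O + 182) = (2*O)*(182 + O) = 2*O*(182 + O))
-6498/6950 - 20868/r(9) = -6498/6950 - 20868*1/(18*(182 + 9)) = -6498*1/6950 - 20868/(2*9*191) = -3249/3475 - 20868/3438 = -3249/3475 - 20868*1/3438 = -3249/3475 - 3478/573 = -13947727/1991175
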